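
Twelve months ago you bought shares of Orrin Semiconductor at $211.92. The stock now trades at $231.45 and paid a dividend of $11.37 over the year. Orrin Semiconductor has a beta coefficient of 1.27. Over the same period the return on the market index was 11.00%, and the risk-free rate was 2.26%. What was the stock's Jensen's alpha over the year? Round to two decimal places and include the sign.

+1.22%

Realised HPR = (P1 + D1 − P0) / P0 = (231.45 + 11.37 − 211.92) / 211.92 = 30.90 / 211.92 = 14.5810%
MRP = 11.00% − 2.26% = 8.74%
CAPM required = R_f + β·MRP = 2.26% + 1.27 × 8.74% = 13.3598%
α = realised − required = 14.5810% − 13.3598% = +1.22%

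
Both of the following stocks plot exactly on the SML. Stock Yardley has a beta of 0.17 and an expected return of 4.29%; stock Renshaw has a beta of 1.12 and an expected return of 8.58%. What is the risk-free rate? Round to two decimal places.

Both satisfy E(R) = R_f + β·MRP, so the slope of the SML is
MRP = (8.58% − 4.29%) / (1.12 − 0.17) = 4.29% / 0.95 = 4.5158%
R_f = E(R_Yardley) − β_Yardley·MRP = 4.29% − 0.17 × 4.5158% = 3.5223%

3.52%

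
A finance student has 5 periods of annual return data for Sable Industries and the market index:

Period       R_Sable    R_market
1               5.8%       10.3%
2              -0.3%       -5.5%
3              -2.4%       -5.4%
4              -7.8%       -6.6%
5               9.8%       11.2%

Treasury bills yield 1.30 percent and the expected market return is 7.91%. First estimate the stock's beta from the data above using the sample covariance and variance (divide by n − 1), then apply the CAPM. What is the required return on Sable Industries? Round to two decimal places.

Mean R_i = (5.8 − 0.3 − 2.4 − 7.8 + 9.8) / 5 = 1.0200%
Mean R_m = (10.3 − 5.5 − 5.4 − 6.6 + 11.2) / 5 = 0.8000%
Σ(R_i − R̄_i)(R_m − R̄_m) = 231.5100  ⇒  Cov = 231.5100 / 4 = 57.8775
Σ(R_m − R̄_m)² = 331.3000  ⇒  Var(R_m) = 331.3000 / 4 = 82.8250
β = Cov / Var(R_m) = 57.8775 / 82.8250 = 0.6988
MRP = 7.91% − 1.30% = 6.61%
E(R) = R_f + β × MRP = 1.30% + 0.6988 × 6.61% = 5.92%

5.92%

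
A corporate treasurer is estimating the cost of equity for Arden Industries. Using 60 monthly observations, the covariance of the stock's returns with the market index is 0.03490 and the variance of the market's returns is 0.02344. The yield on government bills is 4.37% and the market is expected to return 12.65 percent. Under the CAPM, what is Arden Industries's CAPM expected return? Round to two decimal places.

β = Cov(R_i, R_m) / Var(R_m) = 0.03490 / 0.02344 = 1.4889
MRP = 12.65% − 4.37% = 8.28%
E(R) = R_f + β × MRP = 4.37% + 1.4889 × 8.28% = 16.70%

16.70%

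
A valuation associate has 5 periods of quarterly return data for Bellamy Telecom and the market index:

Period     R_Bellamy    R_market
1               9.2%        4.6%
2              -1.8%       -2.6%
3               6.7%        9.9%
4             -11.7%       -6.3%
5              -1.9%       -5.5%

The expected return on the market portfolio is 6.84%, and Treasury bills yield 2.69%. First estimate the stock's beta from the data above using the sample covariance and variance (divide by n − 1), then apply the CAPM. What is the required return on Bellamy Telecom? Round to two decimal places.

6.87%

Mean R_i = (9.2 − 1.8 + 6.7 − 11.7 − 1.9) / 5 = 0.1000%
Mean R_m = (4.6 − 2.6 + 9.9 − 6.3 − 5.5) / 5 = 0.0200%
Σ(R_i − R̄_i)(R_m − R̄_m) = 197.4800  ⇒  Cov = 197.4800 / 4 = 49.3700
Σ(R_m − R̄_m)² = 195.8680  ⇒  Var(R_m) = 195.8680 / 4 = 48.9670
β = Cov / Var(R_m) = 49.3700 / 48.9670 = 1.0082
MRP = 6.84% − 2.69% = 4.15%
E(R) = R_f + β × MRP = 2.69% + 1.0082 × 4.15% = 6.87%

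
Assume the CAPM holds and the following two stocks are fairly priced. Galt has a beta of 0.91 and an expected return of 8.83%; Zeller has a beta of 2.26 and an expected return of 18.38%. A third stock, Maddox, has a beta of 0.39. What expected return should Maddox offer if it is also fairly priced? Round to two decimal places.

MRP (SML slope) = (18.38% − 8.83%) / (2.26 − 0.91) = 9.55% / 1.35 = 7.0741%
R_f (intercept) = 8.83% − 0.91 × 7.0741% = 2.3926%
E(R_Maddox) = R_f + β × MRP = 2.3926% + 0.39 × 7.0741% = 5.15%

5.15%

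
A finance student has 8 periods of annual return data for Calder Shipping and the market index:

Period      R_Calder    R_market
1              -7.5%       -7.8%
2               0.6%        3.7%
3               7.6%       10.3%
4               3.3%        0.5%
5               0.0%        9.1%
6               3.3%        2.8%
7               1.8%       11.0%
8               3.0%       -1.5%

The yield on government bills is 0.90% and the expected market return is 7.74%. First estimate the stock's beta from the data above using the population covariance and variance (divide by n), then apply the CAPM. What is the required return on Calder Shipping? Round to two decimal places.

3.73%

Mean R_i = (-7.5 + 0.6 + 7.6 + 3.3 + 0.0 + 3.3 + 1.8 + 3.0) / 8 = 1.5125%
Mean R_m = (-7.8 + 3.7 + 10.3 + 0.5 + 9.1 + 2.8 + 11.0 − 1.5) / 8 = 3.5125%
Σ(R_i − R̄_i)(R_m − R̄_m) = 122.6888  ⇒  Cov = 122.6888 / 8 = 15.3361
Σ(R_m − R̄_m)² = 296.0688  ⇒  Var(R_m) = 296.0688 / 8 = 37.0086
β = Cov / Var(R_m) = 15.3361 / 37.0086 = 0.4144
MRP = 7.74% − 0.90% = 6.84%
E(R) = R_f + β × MRP = 0.90% + 0.4144 × 6.84% = 3.73%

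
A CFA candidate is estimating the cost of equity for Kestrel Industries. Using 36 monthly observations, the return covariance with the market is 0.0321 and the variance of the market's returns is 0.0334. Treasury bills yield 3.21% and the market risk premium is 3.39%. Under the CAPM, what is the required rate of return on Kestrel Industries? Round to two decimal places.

β = Cov(R_i, R_m) / Var(R_m) = 0.0321 / 0.0334 = 0.9611
E(R) = R_f + β × MRP = 3.21% + 0.9611 × 3.39% = 6.47%

6.47%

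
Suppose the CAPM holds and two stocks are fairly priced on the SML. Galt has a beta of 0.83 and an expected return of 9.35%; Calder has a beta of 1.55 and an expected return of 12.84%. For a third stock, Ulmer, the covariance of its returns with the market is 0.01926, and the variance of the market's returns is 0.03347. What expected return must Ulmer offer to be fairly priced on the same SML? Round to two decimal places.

8.12%

MRP = (12.84% − 9.35%) / (1.55 − 0.83) = 4.8472%
R_f = 9.35% − 0.83 × 4.8472% = 5.3268%
β_Ulmer = Cov / Var(R_m) = 0.01926 / 0.03347 = 0.5754
E(R_Ulmer) = R_f + β × MRP = 5.3268% + 0.5754 × 4.8472% = 8.12%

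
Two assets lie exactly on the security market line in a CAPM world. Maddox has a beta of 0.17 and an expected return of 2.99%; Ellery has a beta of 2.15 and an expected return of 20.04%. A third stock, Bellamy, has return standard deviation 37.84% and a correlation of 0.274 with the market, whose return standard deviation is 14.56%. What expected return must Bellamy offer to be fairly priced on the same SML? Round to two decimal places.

7.66%

MRP = (20.04% − 2.99%) / (2.15 − 0.17) = 8.6111%
R_f = 2.99% − 0.17 × 8.6111% = 1.5261%
β_Bellamy = ρ·σ_i/σ_m = 0.274 × 37.84 / 14.56 = 0.7121
E(R_Bellamy) = R_f + β × MRP = 1.5261% + 0.7121 × 8.6111% = 7.66%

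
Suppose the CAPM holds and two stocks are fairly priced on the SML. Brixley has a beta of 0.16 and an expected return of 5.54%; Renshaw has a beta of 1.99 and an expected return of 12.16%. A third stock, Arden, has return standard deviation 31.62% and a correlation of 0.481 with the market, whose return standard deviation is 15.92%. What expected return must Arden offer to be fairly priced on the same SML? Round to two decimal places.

8.42%

MRP = (12.16% − 5.54%) / (1.99 − 0.16) = 3.6175%
R_f = 5.54% − 0.16 × 3.6175% = 4.9612%
β_Arden = ρ·σ_i/σ_m = 0.481 × 31.62 / 15.92 = 0.9554
E(R_Arden) = R_f + β × MRP = 4.9612% + 0.9554 × 3.6175% = 8.42%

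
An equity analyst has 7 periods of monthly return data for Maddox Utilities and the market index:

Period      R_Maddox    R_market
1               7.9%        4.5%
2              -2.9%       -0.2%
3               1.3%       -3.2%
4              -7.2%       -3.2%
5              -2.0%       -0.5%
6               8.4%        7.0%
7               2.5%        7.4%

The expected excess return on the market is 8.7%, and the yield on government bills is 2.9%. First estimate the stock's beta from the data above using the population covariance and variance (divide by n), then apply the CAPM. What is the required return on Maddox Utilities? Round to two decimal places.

11.25%

Mean R_i = (7.9 − 2.9 + 1.3 − 7.2 − 2.0 + 8.4 + 2.5) / 7 = 1.1429%
Mean R_m = (4.5 − 0.2 − 3.2 − 3.2 − 0.5 + 7.0 + 7.4) / 7 = 1.6857%
Σ(R_i − R̄_i)(R_m − R̄_m) = 119.8243  ⇒  Cov = 119.8243 / 7 = 17.1178
Σ(R_m − R̄_m)² = 124.8886  ⇒  Var(R_m) = 124.8886 / 7 = 17.8412
β = Cov / Var(R_m) = 17.1178 / 17.8412 = 0.9595
E(R) = R_f + β × MRP = 2.9% + 0.9595 × 8.7% = 11.25%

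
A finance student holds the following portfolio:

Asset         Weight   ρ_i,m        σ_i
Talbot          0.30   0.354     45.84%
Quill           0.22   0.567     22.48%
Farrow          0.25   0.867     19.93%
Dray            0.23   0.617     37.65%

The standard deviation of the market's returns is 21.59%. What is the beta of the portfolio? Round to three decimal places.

β_Talbot = 0.354 × 45.84% / 21.59% = 0.7516
β_Quill = 0.567 × 22.48% / 21.59% = 0.5904
β_Farrow = 0.867 × 19.93% / 21.59% = 0.8003
β_Dray = 0.617 × 37.65% / 21.59% = 1.0760
β_P = Σ w_i β_i = 0.30×0.7516 + 0.22×0.5904 + 0.25×0.8003 + 0.23×1.0760 = 0.8029

0.803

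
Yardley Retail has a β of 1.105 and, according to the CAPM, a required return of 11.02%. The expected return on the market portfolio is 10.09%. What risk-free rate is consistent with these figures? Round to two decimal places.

1.23%

E(R) = R_f + β(E(R_m) − R_f) = R_f(1 − β) + β·E(R_m)
11.02% = R_f × (1 − 1.105) + 1.105 × 10.09%
11.02% = R_f × -0.105 + 11.14945%
R_f = (11.02% − 11.14945%) / -0.105 = 1.23%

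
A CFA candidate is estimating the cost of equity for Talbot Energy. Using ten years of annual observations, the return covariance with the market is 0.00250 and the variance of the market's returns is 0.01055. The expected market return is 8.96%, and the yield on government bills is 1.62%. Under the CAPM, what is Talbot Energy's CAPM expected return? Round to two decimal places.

3.36%

β = Cov(R_i, R_m) / Var(R_m) = 0.00250 / 0.01055 = 0.2370
MRP = 8.96% − 1.62% = 7.34%
E(R) = R_f + β × MRP = 1.62% + 0.2370 × 7.34% = 3.36%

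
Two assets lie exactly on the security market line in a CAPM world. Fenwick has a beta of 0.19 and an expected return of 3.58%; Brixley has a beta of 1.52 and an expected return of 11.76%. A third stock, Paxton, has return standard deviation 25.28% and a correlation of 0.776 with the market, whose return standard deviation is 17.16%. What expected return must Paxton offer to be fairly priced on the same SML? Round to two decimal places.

9.44%

MRP = (11.76% − 3.58%) / (1.52 − 0.19) = 6.1504%
R_f = 3.58% − 0.19 × 6.1504% = 2.4114%
β_Paxton = ρ·σ_i/σ_m = 0.776 × 25.28 / 17.16 = 1.1432
E(R_Paxton) = R_f + β × MRP = 2.4114% + 1.1432 × 6.1504% = 9.44%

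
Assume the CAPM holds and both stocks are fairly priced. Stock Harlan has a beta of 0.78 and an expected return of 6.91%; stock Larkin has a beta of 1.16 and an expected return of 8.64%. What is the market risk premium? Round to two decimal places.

Both satisfy E(R) = R_f + β·MRP, so the slope of the SML is
MRP = (8.64% − 6.91%) / (1.16 − 0.78) = 1.73% / 0.38 = 4.5526%

4.55%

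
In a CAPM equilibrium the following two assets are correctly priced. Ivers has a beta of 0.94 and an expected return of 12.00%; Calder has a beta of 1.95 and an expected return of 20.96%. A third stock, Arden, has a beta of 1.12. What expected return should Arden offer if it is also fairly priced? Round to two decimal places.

MRP (SML slope) = (20.96% − 12.00%) / (1.95 − 0.94) = 8.96% / 1.01 = 8.8713%
R_f (intercept) = 12.00% − 0.94 × 8.8713% = 3.6610%
E(R_Arden) = R_f + β × MRP = 3.6610% + 1.12 × 8.8713% = 13.60%

13.60%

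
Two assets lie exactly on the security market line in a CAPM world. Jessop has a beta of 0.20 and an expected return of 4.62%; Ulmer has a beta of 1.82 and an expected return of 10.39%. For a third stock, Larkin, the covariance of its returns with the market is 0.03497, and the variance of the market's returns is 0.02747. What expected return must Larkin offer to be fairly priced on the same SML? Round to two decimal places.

8.44%

MRP = (10.39% − 4.62%) / (1.82 − 0.20) = 3.5617%
R_f = 4.62% − 0.20 × 3.5617% = 3.9077%
β_Larkin = Cov / Var(R_m) = 0.03497 / 0.02747 = 1.2730
E(R_Larkin) = R_f + β × MRP = 3.9077% + 1.2730 × 3.5617% = 8.44%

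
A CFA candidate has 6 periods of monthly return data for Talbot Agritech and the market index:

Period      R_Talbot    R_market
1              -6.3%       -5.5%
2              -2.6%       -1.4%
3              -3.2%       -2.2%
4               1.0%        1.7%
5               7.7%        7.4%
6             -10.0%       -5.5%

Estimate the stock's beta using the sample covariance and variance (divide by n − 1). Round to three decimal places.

Mean R_i = (-6.3 − 2.6 − 3.2 + 1.0 + 7.7 − 10.0) / 6 = -2.2333%
Mean R_m = (-5.5 − 1.4 − 2.2 + 1.7 + 7.4 − 5.5) / 6 = -0.9167%
Σ(R_i − R̄_i)(R_m − R̄_m) = 146.7267  ⇒  Cov = 146.7267 / 5 = 29.3453
Σ(R_m − R̄_m)² = 119.9083  ⇒  Var(R_m) = 119.9083 / 5 = 23.9817
β = Cov / Var(R_m) = 29.3453 / 23.9817 = 1.2237

1.224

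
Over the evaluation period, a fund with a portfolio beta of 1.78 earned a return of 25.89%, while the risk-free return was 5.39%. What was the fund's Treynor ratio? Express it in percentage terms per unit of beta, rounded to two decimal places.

Treynor = (R_P − R_f) / β_P = (25.89% − 5.39%) / 1.7800 = 20.50% / 1.7800 = 11.52%

11.52%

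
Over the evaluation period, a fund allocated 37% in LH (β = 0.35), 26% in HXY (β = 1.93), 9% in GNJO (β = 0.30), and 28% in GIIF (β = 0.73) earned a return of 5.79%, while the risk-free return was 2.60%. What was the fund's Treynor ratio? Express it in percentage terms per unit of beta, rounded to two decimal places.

3.70%

β_P = 0.37×0.35 + 0.26×1.93 + 0.09×0.30 + 0.28×0.73 = 0.8627
Treynor = (R_P − R_f) / β_P = (5.79% − 2.60%) / 0.8627 = 3.19% / 0.8627 = 3.70%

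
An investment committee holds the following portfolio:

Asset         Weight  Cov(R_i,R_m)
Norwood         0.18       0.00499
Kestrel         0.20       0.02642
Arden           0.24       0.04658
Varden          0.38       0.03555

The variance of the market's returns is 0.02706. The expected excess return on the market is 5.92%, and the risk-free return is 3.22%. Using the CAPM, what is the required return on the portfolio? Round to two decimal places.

β_Norwood = 0.00499 / 0.02706 = 0.1844
β_Kestrel = 0.02642 / 0.02706 = 0.9763
β_Arden = 0.04658 / 0.02706 = 1.7214
β_Varden = 0.03555 / 0.02706 = 1.3137
β_P = Σ w_i β_i = 0.18×0.1844 + 0.20×0.9763 + 0.24×1.7214 + 0.38×1.3137 = 1.1408
E(R_P) = R_f + β_P × MRP = 3.22% + 1.1408 × 5.92% = 9.97%

9.97%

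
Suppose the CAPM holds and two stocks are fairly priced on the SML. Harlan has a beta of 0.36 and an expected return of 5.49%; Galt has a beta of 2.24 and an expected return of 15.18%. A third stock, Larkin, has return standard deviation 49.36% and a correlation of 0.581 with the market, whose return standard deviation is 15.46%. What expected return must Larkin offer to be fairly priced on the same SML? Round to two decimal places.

13.20%

MRP = (15.18% − 5.49%) / (2.24 − 0.36) = 5.1543%
R_f = 5.49% − 0.36 × 5.1543% = 3.6345%
β_Larkin = ρ·σ_i/σ_m = 0.581 × 49.36 / 15.46 = 1.8550
E(R_Larkin) = R_f + β × MRP = 3.6345% + 1.8550 × 5.1543% = 13.20%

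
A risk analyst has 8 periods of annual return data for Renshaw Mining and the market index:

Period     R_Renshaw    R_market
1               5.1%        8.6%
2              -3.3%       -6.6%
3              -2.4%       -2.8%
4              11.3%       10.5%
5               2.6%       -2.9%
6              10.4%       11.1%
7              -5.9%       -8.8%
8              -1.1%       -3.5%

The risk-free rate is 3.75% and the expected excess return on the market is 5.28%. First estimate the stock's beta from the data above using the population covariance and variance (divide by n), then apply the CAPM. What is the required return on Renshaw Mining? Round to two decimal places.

7.75%

Mean R_i = (5.1 − 3.3 − 2.4 + 11.3 + 2.6 + 10.4 − 5.9 − 1.1) / 8 = 2.0875%
Mean R_m = (8.6 − 6.6 − 2.8 + 10.5 − 2.9 + 11.1 − 8.8 − 3.5) / 8 = 0.7000%
Σ(R_i − R̄_i)(R_m − R̄_m) = 342.9900  ⇒  Cov = 342.9900 / 8 = 42.8738
Σ(R_m − R̄_m)² = 453.0000  ⇒  Var(R_m) = 453.0000 / 8 = 56.6250
β = Cov / Var(R_m) = 42.8738 / 56.6250 = 0.7572
E(R) = R_f + β × MRP = 3.75% + 0.7572 × 5.28% = 7.75%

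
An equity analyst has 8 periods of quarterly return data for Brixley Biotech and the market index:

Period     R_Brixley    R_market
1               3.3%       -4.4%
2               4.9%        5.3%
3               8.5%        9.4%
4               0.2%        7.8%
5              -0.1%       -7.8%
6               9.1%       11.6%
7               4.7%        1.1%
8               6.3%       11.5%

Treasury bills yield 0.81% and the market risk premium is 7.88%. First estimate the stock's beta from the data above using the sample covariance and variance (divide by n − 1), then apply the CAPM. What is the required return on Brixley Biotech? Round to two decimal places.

Mean R_i = (3.3 + 4.9 + 8.5 + 0.2 − 0.1 + 9.1 + 4.7 + 6.3) / 8 = 4.6125%
Mean R_m = (-4.4 + 5.3 + 9.4 + 7.8 − 7.8 + 11.6 + 1.1 + 11.5) / 8 = 4.3125%
Σ(R_i − R̄_i)(R_m − R̄_m) = 117.7388  ⇒  Cov = 117.7388 / 7 = 16.8198
Σ(R_m − R̄_m)² = 376.7288  ⇒  Var(R_m) = 376.7288 / 7 = 53.8184
β = Cov / Var(R_m) = 16.8198 / 53.8184 = 0.3125
E(R) = R_f + β × MRP = 0.81% + 0.3125 × 7.88% = 3.27%

3.27%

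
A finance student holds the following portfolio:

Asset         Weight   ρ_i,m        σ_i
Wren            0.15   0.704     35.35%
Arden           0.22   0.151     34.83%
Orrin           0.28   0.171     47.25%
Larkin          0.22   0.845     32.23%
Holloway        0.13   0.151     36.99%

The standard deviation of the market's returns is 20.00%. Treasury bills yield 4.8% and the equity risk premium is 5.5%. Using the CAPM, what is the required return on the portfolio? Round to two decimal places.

8.61%

β_Wren = 0.704 × 35.35% / 20.00% = 1.2443
β_Arden = 0.151 × 34.83% / 20.00% = 0.2630
β_Orrin = 0.171 × 47.25% / 20.00% = 0.4040
β_Larkin = 0.845 × 32.23% / 20.00% = 1.3617
β_Holloway = 0.151 × 36.99% / 20.00% = 0.2793
β_P = Σ w_i β_i = 0.15×1.2443 + 0.22×0.2630 + 0.28×0.4040 + 0.22×1.3617 + 0.13×0.2793 = 0.6935
E(R_P) = R_f + β_P × MRP = 4.8% + 0.6935 × 5.5% = 8.61%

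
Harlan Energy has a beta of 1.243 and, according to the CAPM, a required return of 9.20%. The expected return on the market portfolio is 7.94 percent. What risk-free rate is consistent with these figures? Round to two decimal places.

2.75%

E(R) = R_f + β(E(R_m) − R_f) = R_f(1 − β) + β·E(R_m)
9.20% = R_f × (1 − 1.243) + 1.243 × 7.94%
9.20% = R_f × -0.243 + 9.86942%
R_f = (9.20% − 9.86942%) / -0.243 = 2.75%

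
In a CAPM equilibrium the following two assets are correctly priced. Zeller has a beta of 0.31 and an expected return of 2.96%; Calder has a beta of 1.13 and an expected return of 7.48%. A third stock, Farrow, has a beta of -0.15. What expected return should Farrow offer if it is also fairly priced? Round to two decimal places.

0.42%

MRP (SML slope) = (7.48% − 2.96%) / (1.13 − 0.31) = 4.52% / 0.82 = 5.5122%
R_f (intercept) = 2.96% − 0.31 × 5.5122% = 1.2512%
E(R_Farrow) = R_f + β × MRP = 1.2512% + -0.15 × 5.5122% = 0.42%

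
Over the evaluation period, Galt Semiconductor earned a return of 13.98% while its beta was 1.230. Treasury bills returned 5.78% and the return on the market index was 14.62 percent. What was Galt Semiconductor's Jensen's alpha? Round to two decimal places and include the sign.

Market excess return = 14.62% − 5.78% = 8.84%
CAPM benchmark = R_f + β(R_m − R_f) = 5.78% + 1.230 × 8.84% = 16.65320%
α = actual − benchmark = 13.98% − 16.65320% = -2.67%

-2.67%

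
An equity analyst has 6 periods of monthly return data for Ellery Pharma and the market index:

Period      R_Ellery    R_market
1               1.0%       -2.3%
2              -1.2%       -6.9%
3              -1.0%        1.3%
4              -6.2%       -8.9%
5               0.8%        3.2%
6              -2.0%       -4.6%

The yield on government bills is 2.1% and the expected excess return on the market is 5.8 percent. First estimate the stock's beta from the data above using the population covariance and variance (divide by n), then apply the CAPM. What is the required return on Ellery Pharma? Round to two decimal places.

Mean R_i = (1.0 − 1.2 − 1.0 − 6.2 + 0.8 − 2.0) / 6 = -1.4333%
Mean R_m = (-2.3 − 6.9 + 1.3 − 8.9 + 3.2 − 4.6) / 6 = -3.0333%
Σ(R_i − R̄_i)(R_m − R̄_m) = 45.5333  ⇒  Cov = 45.5333 / 6 = 7.5889
Σ(R_m − R̄_m)² = 109.9933  ⇒  Var(R_m) = 109.9933 / 6 = 18.3322
β = Cov / Var(R_m) = 7.5889 / 18.3322 = 0.4140
E(R) = R_f + β × MRP = 2.1% + 0.4140 × 5.8% = 4.50%

4.50%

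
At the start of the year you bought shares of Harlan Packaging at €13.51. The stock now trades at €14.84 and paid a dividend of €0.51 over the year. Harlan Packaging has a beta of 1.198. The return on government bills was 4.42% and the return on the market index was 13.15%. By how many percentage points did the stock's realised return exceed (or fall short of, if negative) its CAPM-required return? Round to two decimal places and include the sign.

-1.26%

Realised HPR = (P1 + D1 − P0) / P0 = (14.84 + 0.51 − 13.51) / 13.51 = 1.84 / 13.51 = 13.6195%
MRP = 13.15% − 4.42% = 8.73%
CAPM required = R_f + β·MRP = 4.42% + 1.198 × 8.73% = 14.87854%
α = realised − required = 13.6195% − 14.87854% = -1.26%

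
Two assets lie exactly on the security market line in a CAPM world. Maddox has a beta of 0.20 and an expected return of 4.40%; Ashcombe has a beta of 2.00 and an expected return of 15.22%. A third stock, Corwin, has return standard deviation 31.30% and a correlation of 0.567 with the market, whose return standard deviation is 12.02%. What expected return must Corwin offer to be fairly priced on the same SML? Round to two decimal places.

MRP = (15.22% − 4.40%) / (2.00 − 0.20) = 6.0111%
R_f = 4.40% − 0.20 × 6.0111% = 3.1978%
β_Corwin = ρ·σ_i/σ_m = 0.567 × 31.30 / 12.02 = 1.4765
E(R_Corwin) = R_f + β × MRP = 3.1978% + 1.4765 × 6.0111% = 12.07%

12.07%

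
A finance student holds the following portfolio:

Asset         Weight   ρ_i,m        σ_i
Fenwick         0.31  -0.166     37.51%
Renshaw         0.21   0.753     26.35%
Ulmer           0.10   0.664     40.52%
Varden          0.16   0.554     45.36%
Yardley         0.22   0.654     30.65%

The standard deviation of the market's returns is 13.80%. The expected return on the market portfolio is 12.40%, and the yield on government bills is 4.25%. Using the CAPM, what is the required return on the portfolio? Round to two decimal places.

12.14%

β_Fenwick = -0.166 × 37.51% / 13.80% = -0.4512
β_Renshaw = 0.753 × 26.35% / 13.80% = 1.4378
β_Ulmer = 0.664 × 40.52% / 13.80% = 1.9497
β_Varden = 0.554 × 45.36% / 13.80% = 1.8210
β_Yardley = 0.654 × 30.65% / 13.80% = 1.4525
β_P = Σ w_i β_i = 0.31×-0.4512 + 0.21×1.4378 + 0.10×1.9497 + 0.16×1.8210 + 0.22×1.4525 = 0.9679
MRP = 12.40% − 4.25% = 8.15%
E(R_P) = R_f + β_P × MRP = 4.25% + 0.9679 × 8.15% = 12.14%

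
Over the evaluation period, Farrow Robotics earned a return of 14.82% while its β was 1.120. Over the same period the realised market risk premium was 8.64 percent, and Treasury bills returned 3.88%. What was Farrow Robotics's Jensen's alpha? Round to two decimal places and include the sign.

CAPM benchmark = R_f + β(R_m − R_f) = 3.88% + 1.120 × 8.64% = 13.55680%
α = actual − benchmark = 14.82% − 13.55680% = +1.26%

+1.26%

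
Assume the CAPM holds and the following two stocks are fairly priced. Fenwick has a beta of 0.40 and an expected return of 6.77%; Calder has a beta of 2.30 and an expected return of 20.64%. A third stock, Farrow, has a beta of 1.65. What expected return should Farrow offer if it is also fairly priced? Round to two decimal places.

MRP (SML slope) = (20.64% − 6.77%) / (2.30 − 0.40) = 13.87% / 1.90 = 7.3000%
R_f (intercept) = 6.77% − 0.40 × 7.3000% = 3.8500%
E(R_Farrow) = R_f + β × MRP = 3.8500% + 1.65 × 7.3000% = 15.90%

15.90%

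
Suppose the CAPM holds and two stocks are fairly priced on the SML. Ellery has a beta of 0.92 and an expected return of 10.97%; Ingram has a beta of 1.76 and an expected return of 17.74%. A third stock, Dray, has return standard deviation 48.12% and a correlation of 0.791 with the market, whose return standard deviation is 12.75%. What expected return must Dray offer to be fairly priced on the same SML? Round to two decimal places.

27.62%

MRP = (17.74% − 10.97%) / (1.76 − 0.92) = 8.0595%
R_f = 10.97% − 0.92 × 8.0595% = 3.5553%
β_Dray = ρ·σ_i/σ_m = 0.791 × 48.12 / 12.75 = 2.9853
E(R_Dray) = R_f + β × MRP = 3.5553% + 2.9853 × 8.0595% = 27.62%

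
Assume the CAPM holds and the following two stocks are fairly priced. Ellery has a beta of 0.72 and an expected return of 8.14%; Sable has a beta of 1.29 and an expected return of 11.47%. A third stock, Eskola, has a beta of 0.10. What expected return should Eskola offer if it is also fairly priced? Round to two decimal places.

4.52%

MRP (SML slope) = (11.47% − 8.14%) / (1.29 − 0.72) = 3.33% / 0.57 = 5.8421%
R_f (intercept) = 8.14% − 0.72 × 5.8421% = 3.9337%
E(R_Eskola) = R_f + β × MRP = 3.9337% + 0.10 × 5.8421% = 4.52%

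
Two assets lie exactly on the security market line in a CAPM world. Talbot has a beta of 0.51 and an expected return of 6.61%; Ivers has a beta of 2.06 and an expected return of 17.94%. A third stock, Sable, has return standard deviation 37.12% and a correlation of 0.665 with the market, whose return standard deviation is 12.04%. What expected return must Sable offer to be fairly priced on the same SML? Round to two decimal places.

17.87%

MRP = (17.94% − 6.61%) / (2.06 − 0.51) = 7.3097%
R_f = 6.61% − 0.51 × 7.3097% = 2.8821%
β_Sable = ρ·σ_i/σ_m = 0.665 × 37.12 / 12.04 = 2.0502
E(R_Sable) = R_f + β × MRP = 2.8821% + 2.0502 × 7.3097% = 17.87%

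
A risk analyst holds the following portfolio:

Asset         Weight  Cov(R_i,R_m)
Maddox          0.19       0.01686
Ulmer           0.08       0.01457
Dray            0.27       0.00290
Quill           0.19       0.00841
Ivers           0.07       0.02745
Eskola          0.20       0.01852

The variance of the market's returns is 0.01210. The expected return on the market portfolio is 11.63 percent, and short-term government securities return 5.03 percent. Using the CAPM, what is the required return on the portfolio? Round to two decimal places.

β_Maddox = 0.01686 / 0.01210 = 1.3934
β_Ulmer = 0.01457 / 0.01210 = 1.2041
β_Dray = 0.00290 / 0.01210 = 0.2397
β_Quill = 0.00841 / 0.01210 = 0.6950
β_Ivers = 0.02745 / 0.01210 = 2.2686
β_Eskola = 0.01852 / 0.01210 = 1.5306
β_P = Σ w_i β_i = 0.19×1.3934 + 0.08×1.2041 + 0.27×0.2397 + 0.19×0.6950 + 0.07×2.2686 + 0.20×1.5306 = 1.0228
MRP = 11.63% − 5.03% = 6.60%
E(R_P) = R_f + β_P × MRP = 5.03% + 1.0228 × 6.60% = 11.78%

11.78%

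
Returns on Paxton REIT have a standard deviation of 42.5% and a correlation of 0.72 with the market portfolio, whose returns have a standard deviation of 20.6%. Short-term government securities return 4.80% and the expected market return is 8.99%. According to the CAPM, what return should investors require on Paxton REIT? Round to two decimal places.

11.02%

β = ρ × σ_i / σ_m = 0.72 × 42.5% / 20.6% = 1.4854
MRP = 8.99% − 4.80% = 4.19%
E(R) = 4.80% + 1.4854 × 4.19% = 11.02%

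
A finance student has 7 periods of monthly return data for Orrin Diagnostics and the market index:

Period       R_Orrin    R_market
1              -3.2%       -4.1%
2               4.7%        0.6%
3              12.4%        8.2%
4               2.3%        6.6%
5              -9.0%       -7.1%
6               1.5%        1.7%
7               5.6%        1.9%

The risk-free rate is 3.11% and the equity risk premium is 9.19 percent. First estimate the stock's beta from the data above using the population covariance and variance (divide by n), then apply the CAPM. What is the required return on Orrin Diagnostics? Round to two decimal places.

13.23%

Mean R_i = (-3.2 + 4.7 + 12.4 + 2.3 − 9.0 + 1.5 + 5.6) / 7 = 2.0429%
Mean R_m = (-4.1 + 0.6 + 8.2 + 6.6 − 7.1 + 1.7 + 1.9) / 7 = 1.1143%
Σ(R_i − R̄_i)(R_m − R̄_m) = 193.9557  ⇒  Cov = 193.9557 / 7 = 27.7080
Σ(R_m − R̄_m)² = 176.1886  ⇒  Var(R_m) = 176.1886 / 7 = 25.1698
β = Cov / Var(R_m) = 27.7080 / 25.1698 = 1.1008
E(R) = R_f + β × MRP = 3.11% + 1.1008 × 9.19% = 13.23%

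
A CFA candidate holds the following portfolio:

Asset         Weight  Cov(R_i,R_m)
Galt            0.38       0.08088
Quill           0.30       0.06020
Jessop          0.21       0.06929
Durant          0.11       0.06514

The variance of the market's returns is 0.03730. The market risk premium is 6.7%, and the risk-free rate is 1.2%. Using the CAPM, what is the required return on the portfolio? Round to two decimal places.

13.87%

β_Galt = 0.08088 / 0.03730 = 2.1684
β_Quill = 0.06020 / 0.03730 = 1.6139
β_Jessop = 0.06929 / 0.03730 = 1.8576
β_Durant = 0.06514 / 0.03730 = 1.7464
β_P = Σ w_i β_i = 0.38×2.1684 + 0.30×1.6139 + 0.21×1.8576 + 0.11×1.7464 = 1.8904
E(R_P) = R_f + β_P × MRP = 1.2% + 1.8904 × 6.7% = 13.87%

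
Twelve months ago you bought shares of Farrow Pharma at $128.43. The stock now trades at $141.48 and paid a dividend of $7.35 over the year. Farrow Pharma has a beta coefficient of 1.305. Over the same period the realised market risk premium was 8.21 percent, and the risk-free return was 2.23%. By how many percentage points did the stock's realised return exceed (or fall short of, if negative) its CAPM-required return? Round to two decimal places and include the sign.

Realised HPR = (P1 + D1 − P0) / P0 = (141.48 + 7.35 − 128.43) / 128.43 = 20.40 / 128.43 = 15.8841%
CAPM required = R_f + β·MRP = 2.23% + 1.305 × 8.21% = 12.94405%
α = realised − required = 15.8841% − 12.94405% = +2.94%

+2.94%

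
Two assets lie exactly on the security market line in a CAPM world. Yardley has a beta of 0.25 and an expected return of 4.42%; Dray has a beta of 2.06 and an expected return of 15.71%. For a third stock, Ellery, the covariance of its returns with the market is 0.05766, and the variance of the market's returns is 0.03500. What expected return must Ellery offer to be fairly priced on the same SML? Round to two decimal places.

MRP = (15.71% − 4.42%) / (2.06 − 0.25) = 6.2376%
R_f = 4.42% − 0.25 × 6.2376% = 2.8606%
β_Ellery = Cov / Var(R_m) = 0.05766 / 0.03500 = 1.6474
E(R_Ellery) = R_f + β × MRP = 2.8606% + 1.6474 × 6.2376% = 13.14%

13.14%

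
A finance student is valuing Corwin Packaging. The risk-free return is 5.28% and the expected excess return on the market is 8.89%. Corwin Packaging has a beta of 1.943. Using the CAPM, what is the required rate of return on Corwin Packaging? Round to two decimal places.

E(R) = R_f + β × MRP = 5.28% + 1.943 × 8.89% = 22.55%

22.55%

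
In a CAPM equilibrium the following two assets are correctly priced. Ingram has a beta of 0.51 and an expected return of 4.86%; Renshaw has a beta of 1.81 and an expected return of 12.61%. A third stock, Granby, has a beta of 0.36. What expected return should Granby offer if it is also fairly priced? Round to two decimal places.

3.97%

MRP (SML slope) = (12.61% − 4.86%) / (1.81 − 0.51) = 7.75% / 1.30 = 5.9615%
R_f (intercept) = 4.86% − 0.51 × 5.9615% = 1.8196%
E(R_Granby) = R_f + β × MRP = 1.8196% + 0.36 × 5.9615% = 3.97%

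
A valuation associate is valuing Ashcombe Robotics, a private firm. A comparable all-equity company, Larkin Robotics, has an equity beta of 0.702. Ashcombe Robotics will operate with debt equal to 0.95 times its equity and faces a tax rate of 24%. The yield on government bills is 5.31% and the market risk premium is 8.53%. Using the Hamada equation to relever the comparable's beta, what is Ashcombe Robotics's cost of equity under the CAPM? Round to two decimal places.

β_L = β_U × [1 + (1 − t)(D/E)] = 0.702 × [1 + (1 − 0.24) × 0.95]
    = 0.702 × [1 + 0.76 × 0.95] = 0.702 × 1.7220 = 1.2088
E(R) = R_f + β_L × MRP = 5.31% + 1.2088 × 8.53% = 15.62%

15.62%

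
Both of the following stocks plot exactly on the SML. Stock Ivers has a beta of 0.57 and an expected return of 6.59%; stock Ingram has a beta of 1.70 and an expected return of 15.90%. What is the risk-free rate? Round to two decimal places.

Both satisfy E(R) = R_f + β·MRP, so the slope of the SML is
MRP = (15.90% − 6.59%) / (1.70 − 0.57) = 9.31% / 1.13 = 8.2389%
R_f = E(R_Ivers) − β_Ivers·MRP = 6.59% − 0.57 × 8.2389% = 1.8938%

1.89%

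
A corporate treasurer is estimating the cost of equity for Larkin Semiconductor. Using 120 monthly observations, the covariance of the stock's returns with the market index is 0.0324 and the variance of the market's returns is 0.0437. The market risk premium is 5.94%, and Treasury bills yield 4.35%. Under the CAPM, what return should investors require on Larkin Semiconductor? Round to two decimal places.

β = Cov(R_i, R_m) / Var(R_m) = 0.0324 / 0.0437 = 0.7414
E(R) = R_f + β × MRP = 4.35% + 0.7414 × 5.94% = 8.75%

8.75%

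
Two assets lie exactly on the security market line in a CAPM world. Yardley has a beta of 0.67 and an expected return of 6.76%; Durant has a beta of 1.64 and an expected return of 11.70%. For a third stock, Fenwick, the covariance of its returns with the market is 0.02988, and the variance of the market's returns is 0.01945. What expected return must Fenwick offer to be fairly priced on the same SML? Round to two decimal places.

MRP = (11.70% − 6.76%) / (1.64 − 0.67) = 5.0928%
R_f = 6.76% − 0.67 × 5.0928% = 3.3478%
β_Fenwick = Cov / Var(R_m) = 0.02988 / 0.01945 = 1.5362
E(R_Fenwick) = R_f + β × MRP = 3.3478% + 1.5362 × 5.0928% = 11.17%

11.17%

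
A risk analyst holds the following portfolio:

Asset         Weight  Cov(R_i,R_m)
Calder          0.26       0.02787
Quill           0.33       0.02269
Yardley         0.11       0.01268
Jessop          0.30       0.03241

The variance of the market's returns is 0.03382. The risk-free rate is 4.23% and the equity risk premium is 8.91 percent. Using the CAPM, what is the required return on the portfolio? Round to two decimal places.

11.04%

β_Calder = 0.02787 / 0.03382 = 0.8241
β_Quill = 0.02269 / 0.03382 = 0.6709
β_Yardley = 0.01268 / 0.03382 = 0.3749
β_Jessop = 0.03241 / 0.03382 = 0.9583
β_P = Σ w_i β_i = 0.26×0.8241 + 0.33×0.6709 + 0.11×0.3749 + 0.30×0.9583 = 0.7644
E(R_P) = R_f + β_P × MRP = 4.23% + 0.7644 × 8.91% = 11.04%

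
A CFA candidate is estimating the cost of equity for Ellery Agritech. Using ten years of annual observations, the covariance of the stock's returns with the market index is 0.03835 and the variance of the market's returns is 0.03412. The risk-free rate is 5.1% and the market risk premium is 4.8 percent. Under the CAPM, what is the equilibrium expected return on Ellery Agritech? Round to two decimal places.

10.50%

β = Cov(R_i, R_m) / Var(R_m) = 0.03835 / 0.03412 = 1.1240
E(R) = R_f + β × MRP = 5.1% + 1.1240 × 4.8% = 10.50%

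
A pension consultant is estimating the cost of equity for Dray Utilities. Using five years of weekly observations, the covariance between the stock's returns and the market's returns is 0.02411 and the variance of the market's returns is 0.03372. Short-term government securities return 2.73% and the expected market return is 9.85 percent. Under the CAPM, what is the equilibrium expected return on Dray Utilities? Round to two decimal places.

β = Cov(R_i, R_m) / Var(R_m) = 0.02411 / 0.03372 = 0.7150
MRP = 9.85% − 2.73% = 7.12%
E(R) = R_f + β × MRP = 2.73% + 0.7150 × 7.12% = 7.82%

7.82%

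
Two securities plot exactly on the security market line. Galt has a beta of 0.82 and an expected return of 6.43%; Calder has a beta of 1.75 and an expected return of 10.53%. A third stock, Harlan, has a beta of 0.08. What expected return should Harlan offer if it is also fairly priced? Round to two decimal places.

MRP (SML slope) = (10.53% − 6.43%) / (1.75 − 0.82) = 4.10% / 0.93 = 4.4086%
R_f (intercept) = 6.43% − 0.82 × 4.4086% = 2.8149%
E(R_Harlan) = R_f + β × MRP = 2.8149% + 0.08 × 4.4086% = 3.17%

3.17%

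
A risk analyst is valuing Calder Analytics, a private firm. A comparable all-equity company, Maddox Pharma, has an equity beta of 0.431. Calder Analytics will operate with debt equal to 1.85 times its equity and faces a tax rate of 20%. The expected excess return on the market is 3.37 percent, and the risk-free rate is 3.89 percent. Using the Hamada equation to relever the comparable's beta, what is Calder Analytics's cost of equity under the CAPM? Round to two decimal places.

7.49%

β_L = β_U × [1 + (1 − t)(D/E)] = 0.431 × [1 + (1 − 0.20) × 1.85]
    = 0.431 × [1 + 0.80 × 1.85] = 0.431 × 2.4800 = 1.0689
E(R) = R_f + β_L × MRP = 3.89% + 1.0689 × 3.37% = 7.49%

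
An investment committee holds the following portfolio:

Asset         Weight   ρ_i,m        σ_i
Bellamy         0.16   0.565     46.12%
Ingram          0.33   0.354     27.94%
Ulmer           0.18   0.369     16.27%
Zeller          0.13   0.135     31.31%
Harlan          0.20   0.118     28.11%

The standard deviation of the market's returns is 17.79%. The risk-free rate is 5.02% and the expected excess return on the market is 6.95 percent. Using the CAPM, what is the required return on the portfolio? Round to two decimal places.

8.82%

β_Bellamy = 0.565 × 46.12% / 17.79% = 1.4647
β_Ingram = 0.354 × 27.94% / 17.79% = 0.5560
β_Ulmer = 0.369 × 16.27% / 17.79% = 0.3375
β_Zeller = 0.135 × 31.31% / 17.79% = 0.2376
β_Harlan = 0.118 × 28.11% / 17.79% = 0.1865
β_P = Σ w_i β_i = 0.16×1.4647 + 0.33×0.5560 + 0.18×0.3375 + 0.13×0.2376 + 0.20×0.1865 = 0.5468
E(R_P) = R_f + β_P × MRP = 5.02% + 0.5468 × 6.95% = 8.82%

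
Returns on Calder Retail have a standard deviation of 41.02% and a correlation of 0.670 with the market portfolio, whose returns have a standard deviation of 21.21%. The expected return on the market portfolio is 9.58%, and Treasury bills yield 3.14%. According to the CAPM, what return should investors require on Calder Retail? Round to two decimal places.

β = ρ × σ_i / σ_m = 0.670 × 41.02% / 21.21% = 1.2958
MRP = 9.58% − 3.14% = 6.44%
E(R) = 3.14% + 1.2958 × 6.44% = 11.48%

11.48%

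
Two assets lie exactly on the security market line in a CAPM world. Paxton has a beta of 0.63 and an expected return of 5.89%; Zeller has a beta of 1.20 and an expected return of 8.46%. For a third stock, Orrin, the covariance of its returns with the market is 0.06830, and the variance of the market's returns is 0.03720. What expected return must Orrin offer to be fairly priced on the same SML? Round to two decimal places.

MRP = (8.46% − 5.89%) / (1.20 − 0.63) = 4.5088%
R_f = 5.89% − 0.63 × 4.5088% = 3.0495%
β_Orrin = Cov / Var(R_m) = 0.06830 / 0.03720 = 1.8360
E(R_Orrin) = R_f + β × MRP = 3.0495% + 1.8360 × 4.5088% = 11.33%

11.33%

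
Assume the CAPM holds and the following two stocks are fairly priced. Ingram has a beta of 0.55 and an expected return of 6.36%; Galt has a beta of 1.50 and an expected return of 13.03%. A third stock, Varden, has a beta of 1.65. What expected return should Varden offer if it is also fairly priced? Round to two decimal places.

MRP (SML slope) = (13.03% − 6.36%) / (1.50 − 0.55) = 6.67% / 0.95 = 7.0211%
R_f (intercept) = 6.36% − 0.55 × 7.0211% = 2.4984%
E(R_Varden) = R_f + β × MRP = 2.4984% + 1.65 × 7.0211% = 14.08%

14.08%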